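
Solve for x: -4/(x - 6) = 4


Multiply both sides by (x - 6): -4 = 4(x - 6)
Distribute: -4 = 4x - 24
4x = -4 + 24 = 20
x = 5

x = 5


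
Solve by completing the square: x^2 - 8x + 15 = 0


Start: x^2 - 8x + 15 = 0
Move constant: x^2 - 8x = -15
Half of -8 is -4, squared is 16
Add 16 to both sides: x^2 - 8x + 16 = 1
(x - 4)^2 = 1
x - 4 = ±1
x = 4 + 1 = 5 or x = 4 - 1 = 3

x = 3, x = 5


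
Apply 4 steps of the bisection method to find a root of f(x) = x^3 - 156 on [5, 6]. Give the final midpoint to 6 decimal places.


f(x) = x^3 - 156
f(5) = -31 < 0
f(6) = 60 > 0

Step 1: midpoint = (5.000000 + 6.000000)/2 = 5.500000
  f(5.500000) = 10.375000
  f(mid) > 0, so root is in [5.000000, 5.500000]

Step 2: midpoint = (5.000000 + 5.500000)/2 = 5.250000
  f(5.250000) = -11.296875
  f(mid) < 0, so root is in [5.250000, 5.500000]

Step 3: midpoint = (5.250000 + 5.500000)/2 = 5.375000
  f(5.375000) = -0.712891
  f(mid) < 0, so root is in [5.375000, 5.500000]

Step 4: midpoint = (5.375000 + 5.500000)/2 = 5.437500
  f(5.437500) = 4.767334
  f(mid) > 0, so root is in [5.375000, 5.437500]

midpoint = 5.437500


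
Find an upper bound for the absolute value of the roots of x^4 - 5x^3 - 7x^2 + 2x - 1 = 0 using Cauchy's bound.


Cauchy's bound: all roots r satisfy |r| <= 1 + max(|a_i/a_n|) for i = 0,...,n-1
where a_n is the leading coefficient.

Coefficients: [1, -5, -7, 2, -1]
Leading coefficient a_n = 1
Ratios |a_i/a_n|: 5, 7, 2, 1
Maximum ratio: 7
Cauchy's bound: |r| <= 1 + 7 = 8

Upper bound = 8


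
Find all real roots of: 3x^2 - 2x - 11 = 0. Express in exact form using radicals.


Using the quadratic formula: x = (-b ± sqrt(b^2 - 4ac)) / (2a)
Here a = 3, b = -2, c = -11
Discriminant = b^2 - 4ac = (-2)^2 - 4(3)(-11) = 4 + 132 = 136
Since discriminant = 136 > 0, there are two real roots.
x = (2 ± 2*sqrt(34)) / 6
Simplifying: x = (1 ± sqrt(34)) / 3
Numerically: x ≈ 2.2770 or x ≈ -1.6103

x = (1 + sqrt(34)) / 3 or x = (1 - sqrt(34)) / 3


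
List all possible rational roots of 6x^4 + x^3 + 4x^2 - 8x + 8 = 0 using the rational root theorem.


Rational root theorem: possible roots are ±p/q where:
  p divides the constant term (8): p ∈ {1, 2, 4, 8}
  q divides the leading coefficient (6): q ∈ {1, 2, 3, 6}

All possible rational roots: -8, -4, -8/3, -2, -4/3, -1, -2/3, -1/2, -1/3, -1/6, 1/6, 1/3, 1/2, 2/3, 1, 4/3, 2, 8/3, 4, 8

-8, -4, -8/3, -2, -4/3, -1, -2/3, -1/2, -1/3, -1/6, 1/6, 1/3, 1/2, 2/3, 1, 4/3, 2, 8/3, 4, 8


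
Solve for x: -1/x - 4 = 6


Subtract -4 from both sides: -1/x = 10
Multiply both sides by x: -1 = 10 * x
Divide by 10: x = -1/10

x = -1/10


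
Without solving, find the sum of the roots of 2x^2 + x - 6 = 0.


By Vieta's formulas for ax^2 + bx + c = 0:
  Sum of roots = -b/a
  Product of roots = c/a

Here a = 2, b = 1, c = -6
Sum = -(1)/2 = -1/2
Product = -6/2 = -3

Sum = -1/2


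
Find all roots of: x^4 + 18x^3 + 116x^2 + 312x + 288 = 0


Let p(x) = x^4 + 18x^3 + 116x^2 + 312x + 288. By the rational root theorem (leading coefficient 1), any rational root is an integer divisor of 288: try ±1, ±2, ... in turn.
Test x = 1: value = 735 ≠ 0.
Test x = -1: value = 75 ≠ 0.
Test x = 2: value = 1536 ≠ 0.
Test x = -2: value = 0 ✓, so (x + 2) is a factor.
Synthetic division by (x + 2): bring down 1; 1(-2) + 18 = 16; 16(-2) + 116 = 84; 84(-2) + 312 = 144; 144(-2) + 288 = 0 → quotient x^3 + 16x^2 + 84x + 144, remainder 0.
Continue with the quotient x^3 + 16x^2 + 84x + 144 (candidates must divide 144; re-test x = -2 first in case it repeats).
Test x = -2: value = 32 ≠ 0.
Test x = 3: value = 567 ≠ 0.
Test x = -3: value = 9 ≠ 0.
Test x = 4: value = 800 ≠ 0.
Test x = -4: value = 0 ✓, so (x + 4) is a factor.
Synthetic division by (x + 4): bring down 1; 1(-4) + 16 = 12; 12(-4) + 84 = 36; 36(-4) + 144 = 0 → quotient x^2 + 12x + 36, remainder 0.
Solve the quadratic x^2 + 12x + 36 = 0: discriminant = 12^2 - 4(1)(36) = 144 - 144 = 0.
Discriminant = 0, so a double root: x = -12/2 = -6.
Collecting all roots found:

x = -6 (multiplicity 2), x = -4, x = -2


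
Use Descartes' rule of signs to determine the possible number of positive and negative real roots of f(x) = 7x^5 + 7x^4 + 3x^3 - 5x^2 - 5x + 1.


Descartes' rule of signs:

For positive roots, count sign changes in f(x) = 7x^5 + 7x^4 + 3x^3 - 5x^2 - 5x + 1:
Signs of coefficients: +, +, +, -, -, +
Number of sign changes: 2
Possible positive real roots: 2, 0

For negative roots, examine f(-x) = -7x^5 + 7x^4 - 3x^3 - 5x^2 + 5x + 1:
Signs of coefficients: -, +, -, -, +, +
Number of sign changes: 3
Possible negative real roots: 3, 1

Positive roots: 2 or 0; Negative roots: 3 or 1


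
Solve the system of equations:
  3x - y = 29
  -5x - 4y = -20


Using Cramer's rule:
Determinant D = (3)(-4) - (-5)(-1) = -12 - 5 = -17
Dx = (29)(-4) - (-20)(-1) = -116 - 20 = -136
Dy = (3)(-20) - (-5)(29) = -60 + 145 = 85
x = Dx/D = -136/-17 = 8
y = Dy/D = 85/-17 = -5

x = 8, y = -5


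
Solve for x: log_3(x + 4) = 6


Convert to exponential form: x + 4 = 3^6 = 729
x = 729 - 4 = 725
Check: log_3(725 + 4) = log_3(729) = log_3(729) = 6 ✓

x = 725


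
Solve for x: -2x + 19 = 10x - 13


Starting with: -2x + 19 = 10x - 13
Move all x terms to left: (-2 - 10)x = -13 - 19
Simplify: -12x = -32
Divide both sides by -12: x = 8/3

x = 8/3


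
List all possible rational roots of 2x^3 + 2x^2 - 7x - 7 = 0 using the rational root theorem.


Rational root theorem: possible roots are ±p/q where:
  p divides the constant term (-7): p ∈ {1, 7}
  q divides the leading coefficient (2): q ∈ {1, 2}

All possible rational roots: -7, -7/2, -1, -1/2, 1/2, 1, 7/2, 7

-7, -7/2, -1, -1/2, 1/2, 1, 7/2, 7


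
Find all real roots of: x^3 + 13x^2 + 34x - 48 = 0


Let p(x) = x^3 + 13x^2 + 34x - 48. By the rational root theorem (leading coefficient 1), any rational root is an integer divisor of 48: try ±1, ±2, ... in turn.
Test x = 1: value = 0 ✓, so (x - 1) is a factor.
Synthetic division by (x - 1): bring down 1; 1(1) + 13 = 14; 14(1) + 34 = 48; 48(1) - 48 = 0 → quotient x^2 + 14x + 48, remainder 0.
Solve the quadratic x^2 + 14x + 48 = 0: discriminant = 14^2 - 4(1)(48) = 196 - 192 = 4.
sqrt(4) = 2, so x = (-14 ± 2)/2: x = -6 or x = -8.

x = -8, x = -6, x = 1


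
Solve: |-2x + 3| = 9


An absolute value equation |expr| = 9 gives two cases:
Case 1: -2x + 3 = 9
  -2x = 6, so x = -3
Case 2: -2x + 3 = -9
  -2x = -12, so x = 6

x = -3, x = 6


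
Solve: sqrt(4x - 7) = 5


Square both sides: 4x - 7 = 5^2 = 25
4x = 25 + 7 = 32
x = 8
Check: sqrt(4*8 - 7) = sqrt(25) = 5 ✓

x = 8


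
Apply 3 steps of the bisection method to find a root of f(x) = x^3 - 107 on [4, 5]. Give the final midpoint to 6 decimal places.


f(x) = x^3 - 107
f(4) = -43 < 0
f(5) = 18 > 0

Step 1: midpoint = (4.000000 + 5.000000)/2 = 4.500000
  f(4.500000) = -15.875000
  f(mid) < 0, so root is in [4.500000, 5.000000]

Step 2: midpoint = (4.500000 + 5.000000)/2 = 4.750000
  f(4.750000) = 0.171875
  f(mid) > 0, so root is in [4.500000, 4.750000]

Step 3: midpoint = (4.500000 + 4.750000)/2 = 4.625000
  f(4.625000) = -8.068359
  f(mid) < 0, so root is in [4.625000, 4.750000]

midpoint = 4.625000


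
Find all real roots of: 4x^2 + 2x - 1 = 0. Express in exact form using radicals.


Using the quadratic formula: x = (-b ± sqrt(b^2 - 4ac)) / (2a)
Here a = 4, b = 2, c = -1
Discriminant = b^2 - 4ac = 2^2 - 4(4)(-1) = 4 + 16 = 20
Since discriminant = 20 > 0, there are two real roots.
x = (-2 ± 2*sqrt(5)) / 8
Simplifying: x = (-1 ± sqrt(5)) / 4
Numerically: x ≈ 0.3090 or x ≈ -0.8090

x = (-1 + sqrt(5)) / 4 or x = (-1 - sqrt(5)) / 4


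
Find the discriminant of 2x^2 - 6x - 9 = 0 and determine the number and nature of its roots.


For ax^2 + bx + c = 0, discriminant D = b^2 - 4ac
Here a = 2, b = -6, c = -9
D = (-6)^2 - 4(2)(-9) = 36 + 72 = 108

D = 108 > 0 but not a perfect square
The equation has 2 distinct real irrational roots.

Discriminant = 108, 2 distinct real irrational roots


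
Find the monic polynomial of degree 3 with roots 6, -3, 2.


A monic polynomial with roots 6, -3, 2 is:
p(x) = (x - 6)(x + 3)(x - 2)
After multiplying by (x - 6): x - 6
After multiplying by (x + 3): x^2 - 3x - 18
After multiplying by (x - 2): x^3 - 5x^2 - 12x + 36

x^3 - 5x^2 - 12x + 36


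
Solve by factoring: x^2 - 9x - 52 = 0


We need two numbers that multiply to -52 and add to -9.
Those numbers are -13 and 4 (since (-13) * 4 = -52 and (-13) + 4 = -9).
So x^2 - 9x - 52 = (x - 13)(x + 4) = 0
Setting each factor to zero: x = 13 or x = -4

x = -4, x = 13


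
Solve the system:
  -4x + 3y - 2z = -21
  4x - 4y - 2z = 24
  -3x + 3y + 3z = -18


Using Cramer's rule. Expand each determinant along the first row.
D  = (-4)*[(-4)*3 - (-2)*3] - 3*[4*3 - (-2)*(-3)] + (-2)*[4*3 - (-4)*(-3)]
  = (-4)*(-6) - 3*(6) + (-2)*(0) = 6
Dx = (-21)*[(-4)*3 - (-2)*3] - 3*[24*3 - (-2)*(-18)] + (-2)*[24*3 - (-4)*(-18)]
  = (-21)*(-6) - 3*(36) + (-2)*(0) = 18
Dy = (-4)*[24*3 - (-2)*(-18)] - (-21)*[4*3 - (-2)*(-3)] + (-2)*[4*(-18) - 24*(-3)]
  = (-4)*(36) - (-21)*(6) + (-2)*(0) = -18
Dz = (-4)*[(-4)*(-18) - 24*3] - 3*[4*(-18) - 24*(-3)] + (-21)*[4*3 - (-4)*(-3)]
  = (-4)*(0) - 3*(0) + (-21)*(0) = 0
x = Dx/D = 18/6 = 3, y = Dy/D = -18/6 = -3, z = Dz/D = 0/6 = 0
Check eq1: (-4)(3) + (3)(-3) + (-2)(0) = -21 = -21 ✓
Check eq2: (4)(3) + (-4)(-3) + (-2)(0) = 24 = 24 ✓
Check eq3: (-3)(3) + (3)(-3) + (3)(0) = -18 = -18 ✓

x = 3, y = -3, z = 0


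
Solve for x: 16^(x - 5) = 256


Express both sides with the same base.
256 = 16^2
Since the bases match, equate exponents: x - 5 = 2
So x = 2 - (-5) = 7

x = 7


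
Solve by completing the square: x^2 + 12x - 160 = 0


Start: x^2 + 12x - 160 = 0
Move constant: x^2 + 12x = 160
Half of 12 is 6, squared is 36
Add 36 to both sides: x^2 + 12x + 36 = 196
(x + 6)^2 = 196
x + 6 = ±14
x = -6 + 14 = 8 or x = -6 - 14 = -20

x = -20, x = 8


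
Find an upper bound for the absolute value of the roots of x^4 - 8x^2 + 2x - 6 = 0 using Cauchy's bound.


Cauchy's bound: all roots r satisfy |r| <= 1 + max(|a_i/a_n|) for i = 0,...,n-1
where a_n is the leading coefficient.

Coefficients: [1, 0, -8, 2, -6]
Leading coefficient a_n = 1
Ratios |a_i/a_n|: 0, 8, 2, 6
Maximum ratio: 8
Cauchy's bound: |r| <= 1 + 8 = 9

Upper bound = 9


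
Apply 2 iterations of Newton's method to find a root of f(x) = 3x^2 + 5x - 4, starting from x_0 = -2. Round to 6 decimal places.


Newton's method: x_(n+1) = x_n - f(x_n)/f'(x_n)
f(x) = 3x^2 + 5x - 4
f'(x) = 6x + 5

Iteration 1:
  f(-2.000000) = -2.000000
  f'(-2.000000) = -7.000000
  x_1 = -2.000000 - (-2.000000)/(-7.000000) = -2.285714

Iteration 2:
  f(-2.285714) = 0.244898
  f'(-2.285714) = -8.714286
  x_2 = -2.285714 - (0.244898)/(-8.714286) = -2.257611

x_2 = -2.257611


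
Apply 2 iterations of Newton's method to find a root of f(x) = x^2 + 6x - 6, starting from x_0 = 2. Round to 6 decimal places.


Newton's method: x_(n+1) = x_n - f(x_n)/f'(x_n)
f(x) = x^2 + 6x - 6
f'(x) = 2x + 6

Iteration 1:
  f(2.000000) = 10.000000
  f'(2.000000) = 10.000000
  x_1 = 2.000000 - (10.000000)/(10.000000) = 1.000000

Iteration 2:
  f(1.000000) = 1.000000
  f'(1.000000) = 8.000000
  x_2 = 1.000000 - (1.000000)/(8.000000) = 0.875000

x_2 = 0.875000


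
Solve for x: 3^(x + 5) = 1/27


Express both sides with the same base.
1/27 = 3^(-3)
Since the bases match, equate exponents: x + 5 = -3
So x = -3 - (5) = -8

x = -8


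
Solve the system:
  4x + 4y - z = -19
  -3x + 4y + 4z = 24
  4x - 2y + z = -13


Using Cramer's rule. Expand each determinant along the first row.
D  = 4*[4*1 - 4*(-2)] - 4*[(-3)*1 - 4*4] + (-1)*[(-3)*(-2) - 4*4]
  = 4*(12) - 4*(-19) + (-1)*(-10) = 134
Dx = (-19)*[4*1 - 4*(-2)] - 4*[24*1 - 4*(-13)] + (-1)*[24*(-2) - 4*(-13)]
  = (-19)*(12) - 4*(76) + (-1)*(4) = -536
Dy = 4*[24*1 - 4*(-13)] - (-19)*[(-3)*1 - 4*4] + (-1)*[(-3)*(-13) - 24*4]
  = 4*(76) - (-19)*(-19) + (-1)*(-57) = 0
Dz = 4*[4*(-13) - 24*(-2)] - 4*[(-3)*(-13) - 24*4] + (-19)*[(-3)*(-2) - 4*4]
  = 4*(-4) - 4*(-57) + (-19)*(-10) = 402
x = Dx/D = -536/134 = -4, y = Dy/D = 0/134 = 0, z = Dz/D = 402/134 = 3
Check eq1: (4)(-4) + (4)(0) + (-1)(3) = -19 = -19 ✓
Check eq2: (-3)(-4) + (4)(0) + (4)(3) = 24 = 24 ✓
Check eq3: (4)(-4) + (-2)(0) + (1)(3) = -13 = -13 ✓

x = -4, y = 0, z = 3


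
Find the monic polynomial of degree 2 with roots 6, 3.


A monic polynomial with roots 6, 3 is:
p(x) = (x - 6)(x - 3)
After multiplying by (x - 6): x - 6
After multiplying by (x - 3): x^2 - 9x + 18

x^2 - 9x + 18


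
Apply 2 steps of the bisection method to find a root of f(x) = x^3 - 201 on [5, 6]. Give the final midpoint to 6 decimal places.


f(x) = x^3 - 201
f(5) = -76 < 0
f(6) = 15 > 0

Step 1: midpoint = (5.000000 + 6.000000)/2 = 5.500000
  f(5.500000) = -34.625000
  f(mid) < 0, so root is in [5.500000, 6.000000]

Step 2: midpoint = (5.500000 + 6.000000)/2 = 5.750000
  f(5.750000) = -10.890625
  f(mid) < 0, so root is in [5.750000, 6.000000]

midpoint = 5.750000


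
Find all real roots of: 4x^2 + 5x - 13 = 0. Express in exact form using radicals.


Using the quadratic formula: x = (-b ± sqrt(b^2 - 4ac)) / (2a)
Here a = 4, b = 5, c = -13
Discriminant = b^2 - 4ac = 5^2 - 4(4)(-13) = 25 + 208 = 233
Since discriminant = 233 > 0, there are two real roots.
x = (-5 ± sqrt(233)) / 8
Numerically: x ≈ 1.2830 or x ≈ -2.5330

x = (-5 + sqrt(233)) / 8 or x = (-5 - sqrt(233)) / 8


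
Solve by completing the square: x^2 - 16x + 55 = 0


Start: x^2 - 16x + 55 = 0
Move constant: x^2 - 16x = -55
Half of -16 is -8, squared is 64
Add 64 to both sides: x^2 - 16x + 64 = 9
(x - 8)^2 = 9
x - 8 = ±3
x = 8 + 3 = 11 or x = 8 - 3 = 5

x = 5, x = 11


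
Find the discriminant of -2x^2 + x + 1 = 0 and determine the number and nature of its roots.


For ax^2 + bx + c = 0, discriminant D = b^2 - 4ac
Here a = -2, b = 1, c = 1
D = (1)^2 - 4(-2)(1) = 1 + 8 = 9

D = 9 > 0 and is a perfect square (sqrt = 3)
The equation has 2 distinct real rational roots.

Discriminant = 9, 2 distinct real rational roots


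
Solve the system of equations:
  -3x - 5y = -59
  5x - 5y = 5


Using Cramer's rule:
Determinant D = (-3)(-5) - (5)(-5) = 15 + 25 = 40
Dx = (-59)(-5) - (5)(-5) = 295 + 25 = 320
Dy = (-3)(5) - (5)(-59) = -15 + 295 = 280
x = Dx/D = 320/40 = 8
y = Dy/D = 280/40 = 7

x = 8, y = 7


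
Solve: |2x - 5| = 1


An absolute value equation |expr| = 1 gives two cases:
Case 1: 2x - 5 = 1
  2x = 6, so x = 3
Case 2: 2x - 5 = -1
  2x = 4, so x = 2

x = 2, x = 3


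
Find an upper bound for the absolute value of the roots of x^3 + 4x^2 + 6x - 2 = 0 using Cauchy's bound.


Cauchy's bound: all roots r satisfy |r| <= 1 + max(|a_i/a_n|) for i = 0,...,n-1
where a_n is the leading coefficient.

Coefficients: [1, 4, 6, -2]
Leading coefficient a_n = 1
Ratios |a_i/a_n|: 4, 6, 2
Maximum ratio: 6
Cauchy's bound: |r| <= 1 + 6 = 7

Upper bound = 7


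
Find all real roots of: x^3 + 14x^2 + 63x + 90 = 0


Let p(x) = x^3 + 14x^2 + 63x + 90. By the rational root theorem (leading coefficient 1), any rational root is an integer divisor of 90: try ±1, ±2, ... in turn.
Test x = 1: value = 168 ≠ 0.
Test x = -1: value = 40 ≠ 0.
Test x = 2: value = 280 ≠ 0.
Test x = -2: value = 12 ≠ 0.
Test x = 3: value = 432 ≠ 0.
Test x = -3: value = 0 ✓, so (x + 3) is a factor.
Synthetic division by (x + 3): bring down 1; 1(-3) + 14 = 11; 11(-3) + 63 = 30; 30(-3) + 90 = 0 → quotient x^2 + 11x + 30, remainder 0.
Solve the quadratic x^2 + 11x + 30 = 0: discriminant = 11^2 - 4(1)(30) = 121 - 120 = 1.
sqrt(1) = 1, so x = (-11 ± 1)/2: x = -5 or x = -6.

x = -6, x = -5, x = -3


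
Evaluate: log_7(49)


We need the exponent such that 7^? = 49
7^2 = 49
Therefore log_7(49) = 2

2


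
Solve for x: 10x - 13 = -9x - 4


Starting with: 10x - 13 = -9x - 4
Move all x terms to left: (10 + 9)x = -4 + 13
Simplify: 19x = 9
Divide both sides by 19: x = 9/19

x = 9/19


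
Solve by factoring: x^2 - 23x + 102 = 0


We need two numbers that multiply to 102 and add to -23.
Those numbers are -6 and -17 (since (-6) * (-17) = 102 and (-6) + (-17) = -23).
So x^2 - 23x + 102 = (x - 6)(x - 17) = 0
Setting each factor to zero: x = 6 or x = 17

x = 6, x = 17


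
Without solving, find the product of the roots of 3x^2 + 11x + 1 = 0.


By Vieta's formulas for ax^2 + bx + c = 0:
  Sum of roots = -b/a
  Product of roots = c/a

Here a = 3, b = 11, c = 1
Sum = -(11)/3 = -11/3
Product = 1/3 = 1/3

Product = 1/3


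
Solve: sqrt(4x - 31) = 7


Square both sides: 4x - 31 = 7^2 = 49
4x = 49 + 31 = 80
x = 20
Check: sqrt(4*20 - 31) = sqrt(49) = 7 ✓

x = 20


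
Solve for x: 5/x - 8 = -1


Subtract -8 from both sides: 5/x = 7
Multiply both sides by x: 5 = 7 * x
Divide by 7: x = 5/7

x = 5/7


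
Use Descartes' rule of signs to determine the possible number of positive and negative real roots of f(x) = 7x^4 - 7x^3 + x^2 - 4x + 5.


Descartes' rule of signs:

For positive roots, count sign changes in f(x) = 7x^4 - 7x^3 + x^2 - 4x + 5:
Signs of coefficients: +, -, +, -, +
Number of sign changes: 4
Possible positive real roots: 4, 2, 0

For negative roots, examine f(-x) = 7x^4 + 7x^3 + x^2 + 4x + 5:
Signs of coefficients: +, +, +, +, +
Number of sign changes: 0
Possible negative real roots: 0

Positive roots: 4 or 2 or 0; Negative roots: 0


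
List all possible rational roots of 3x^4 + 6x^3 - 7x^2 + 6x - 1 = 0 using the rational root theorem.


Rational root theorem: possible roots are ±p/q where:
  p divides the constant term (-1): p ∈ {1}
  q divides the leading coefficient (3): q ∈ {1, 3}

All possible rational roots: -1, -1/3, 1/3, 1

-1, -1/3, 1/3, 1


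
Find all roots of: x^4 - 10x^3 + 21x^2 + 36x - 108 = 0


Let p(x) = x^4 - 10x^3 + 21x^2 + 36x - 108. By the rational root theorem (leading coefficient 1), any rational root is an integer divisor of 108: try ±1, ±2, ... in turn.
Test x = 1: value = -60 ≠ 0.
Test x = -1: value = -112 ≠ 0.
Test x = 2: value = -16 ≠ 0.
Test x = -2: value = 0 ✓, so (x + 2) is a factor.
Synthetic division by (x + 2): bring down 1; 1(-2) - 10 = -12; (-12)(-2) + 21 = 45; 45(-2) + 36 = -54; (-54)(-2) - 108 = 0 → quotient x^3 - 12x^2 + 45x - 54, remainder 0.
Continue with the quotient x^3 - 12x^2 + 45x - 54 (candidates must divide 54; re-test x = -2 first in case it repeats).
Test x = -2: value = -200 ≠ 0.
Test x = 3: value = 0 ✓, so (x - 3) is a factor.
Synthetic division by (x - 3): bring down 1; 1(3) - 12 = -9; (-9)(3) + 45 = 18; 18(3) - 54 = 0 → quotient x^2 - 9x + 18, remainder 0.
Solve the quadratic x^2 - 9x + 18 = 0: discriminant = (-9)^2 - 4(1)(18) = 81 - 72 = 9.
sqrt(9) = 3, so x = (9 ± 3)/2: x = 6 or x = 3.
Collecting all roots found:

x = -2, x = 3 (multiplicity 2), x = 6


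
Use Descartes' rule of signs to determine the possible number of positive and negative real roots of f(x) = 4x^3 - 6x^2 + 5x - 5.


Descartes' rule of signs:

For positive roots, count sign changes in f(x) = 4x^3 - 6x^2 + 5x - 5:
Signs of coefficients: +, -, +, -
Number of sign changes: 3
Possible positive real roots: 3, 1

For negative roots, examine f(-x) = -4x^3 - 6x^2 - 5x - 5:
Signs of coefficients: -, -, -, -
Number of sign changes: 0
Possible negative real roots: 0

Positive roots: 3 or 1; Negative roots: 0


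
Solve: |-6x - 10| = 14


An absolute value equation |expr| = 14 gives two cases:
Case 1: -6x - 10 = 14
  -6x = 24, so x = -4
Case 2: -6x - 10 = -14
  -6x = -4, so x = 2/3

x = -4, x = 2/3


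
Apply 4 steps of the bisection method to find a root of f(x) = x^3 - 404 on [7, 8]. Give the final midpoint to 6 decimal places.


f(x) = x^3 - 404
f(7) = -61 < 0
f(8) = 108 > 0

Step 1: midpoint = (7.000000 + 8.000000)/2 = 7.500000
  f(7.500000) = 17.875000
  f(mid) > 0, so root is in [7.000000, 7.500000]

Step 2: midpoint = (7.000000 + 7.500000)/2 = 7.250000
  f(7.250000) = -22.921875
  f(mid) < 0, so root is in [7.250000, 7.500000]

Step 3: midpoint = (7.250000 + 7.500000)/2 = 7.375000
  f(7.375000) = -2.869141
  f(mid) < 0, so root is in [7.375000, 7.500000]

Step 4: midpoint = (7.375000 + 7.500000)/2 = 7.437500
  f(7.437500) = 7.415771
  f(mid) > 0, so root is in [7.375000, 7.437500]

midpoint = 7.437500


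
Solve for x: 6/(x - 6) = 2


Multiply both sides by (x - 6): 6 = 2(x - 6)
Distribute: 6 = 2x - 12
2x = 6 + 12 = 18
x = 9

x = 9


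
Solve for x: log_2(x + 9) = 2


Convert to exponential form: x + 9 = 2^2 = 4
x = 4 - 9 = -5
Check: log_2(-5 + 9) = log_2(4) = log_2(4) = 2 ✓

x = -5


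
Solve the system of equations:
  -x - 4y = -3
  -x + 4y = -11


Using Cramer's rule:
Determinant D = (-1)(4) - (-1)(-4) = -4 - 4 = -8
Dx = (-3)(4) - (-11)(-4) = -12 - 44 = -56
Dy = (-1)(-11) - (-1)(-3) = 11 - 3 = 8
x = Dx/D = -56/-8 = 7
y = Dy/D = 8/-8 = -1

x = 7, y = -1


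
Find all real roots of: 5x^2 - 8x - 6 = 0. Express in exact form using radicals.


Using the quadratic formula: x = (-b ± sqrt(b^2 - 4ac)) / (2a)
Here a = 5, b = -8, c = -6
Discriminant = b^2 - 4ac = (-8)^2 - 4(5)(-6) = 64 + 120 = 184
Since discriminant = 184 > 0, there are two real roots.
x = (8 ± 2*sqrt(46)) / 10
Simplifying: x = (4 ± sqrt(46)) / 5
Numerically: x ≈ 2.1565 or x ≈ -0.5565

x = (4 + sqrt(46)) / 5 or x = (4 - sqrt(46)) / 5


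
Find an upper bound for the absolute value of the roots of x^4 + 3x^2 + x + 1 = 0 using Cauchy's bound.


Cauchy's bound: all roots r satisfy |r| <= 1 + max(|a_i/a_n|) for i = 0,...,n-1
where a_n is the leading coefficient.

Coefficients: [1, 0, 3, 1, 1]
Leading coefficient a_n = 1
Ratios |a_i/a_n|: 0, 3, 1, 1
Maximum ratio: 3
Cauchy's bound: |r| <= 1 + 3 = 4

Upper bound = 4


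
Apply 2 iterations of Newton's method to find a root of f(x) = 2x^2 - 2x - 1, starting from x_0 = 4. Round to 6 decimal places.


Newton's method: x_(n+1) = x_n - f(x_n)/f'(x_n)
f(x) = 2x^2 - 2x - 1
f'(x) = 4x - 2

Iteration 1:
  f(4.000000) = 23.000000
  f'(4.000000) = 14.000000
  x_1 = 4.000000 - (23.000000)/(14.000000) = 2.357143

Iteration 2:
  f(2.357143) = 5.397959
  f'(2.357143) = 7.428571
  x_2 = 2.357143 - (5.397959)/(7.428571) = 1.630495

x_2 = 1.630495


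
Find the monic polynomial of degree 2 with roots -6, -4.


A monic polynomial with roots -6, -4 is:
p(x) = (x + 6)(x + 4)
After multiplying by (x + 6): x + 6
After multiplying by (x + 4): x^2 + 10x + 24

x^2 + 10x + 24


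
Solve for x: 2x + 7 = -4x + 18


Starting with: 2x + 7 = -4x + 18
Move all x terms to left: (2 + 4)x = 18 - 7
Simplify: 6x = 11
Divide both sides by 6: x = 11/6

x = 11/6


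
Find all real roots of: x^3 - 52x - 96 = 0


Let p(x) = x^3 - 52x - 96. By the rational root theorem (leading coefficient 1), any rational root is an integer divisor of 96: try ±1, ±2, ... in turn.
Test x = 1: value = -147 ≠ 0.
Test x = -1: value = -45 ≠ 0.
Test x = 2: value = -192 ≠ 0.
Test x = -2: value = 0 ✓, so (x + 2) is a factor.
Synthetic division by (x + 2): bring down 1; 1(-2) + 0 = -2; (-2)(-2) - 52 = -48; (-48)(-2) - 96 = 0 → quotient x^2 - 2x - 48, remainder 0.
Solve the quadratic x^2 - 2x - 48 = 0: discriminant = (-2)^2 - 4(1)(-48) = 4 + 192 = 196.
sqrt(196) = 14, so x = (2 ± 14)/2: x = 8 or x = -6.

x = -6, x = -2, x = 8


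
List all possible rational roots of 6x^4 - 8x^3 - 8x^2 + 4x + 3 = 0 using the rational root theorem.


Rational root theorem: possible roots are ±p/q where:
  p divides the constant term (3): p ∈ {1, 3}
  q divides the leading coefficient (6): q ∈ {1, 2, 3, 6}

All possible rational roots: -3, -3/2, -1, -1/2, -1/3, -1/6, 1/6, 1/3, 1/2, 1, 3/2, 3

-3, -3/2, -1, -1/2, -1/3, -1/6, 1/6, 1/3, 1/2, 1, 3/2, 3


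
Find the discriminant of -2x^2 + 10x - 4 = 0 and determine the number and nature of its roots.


For ax^2 + bx + c = 0, discriminant D = b^2 - 4ac
Here a = -2, b = 10, c = -4
D = (10)^2 - 4(-2)(-4) = 100 - 32 = 68

D = 68 > 0 but not a perfect square
The equation has 2 distinct real irrational roots.

Discriminant = 68, 2 distinct real irrational roots


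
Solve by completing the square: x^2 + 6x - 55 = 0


Start: x^2 + 6x - 55 = 0
Move constant: x^2 + 6x = 55
Half of 6 is 3, squared is 9
Add 9 to both sides: x^2 + 6x + 9 = 64
(x + 3)^2 = 64
x + 3 = ±8
x = -3 + 8 = 5 or x = -3 - 8 = -11

x = -11, x = 5


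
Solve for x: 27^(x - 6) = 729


Express both sides with the same base.
729 = 27^2
Since the bases match, equate exponents: x - 6 = 2
So x = 2 - (-6) = 8

x = 8


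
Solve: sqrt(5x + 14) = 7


Square both sides: 5x + 14 = 7^2 = 49
5x = 49 - 14 = 35
x = 7
Check: sqrt(5*7 + 14) = sqrt(49) = 7 ✓

x = 7


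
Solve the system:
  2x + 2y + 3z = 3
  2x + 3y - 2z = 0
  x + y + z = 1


Using Cramer's rule. Expand each determinant along the first row.
D  = 2*[3*1 - (-2)*1] - 2*[2*1 - (-2)*1] + 3*[2*1 - 3*1]
  = 2*(5) - 2*(4) + 3*(-1) = -1
Dx = 3*[3*1 - (-2)*1] - 2*[0*1 - (-2)*1] + 3*[0*1 - 3*1]
  = 3*(5) - 2*(2) + 3*(-3) = 2
Dy = 2*[0*1 - (-2)*1] - 3*[2*1 - (-2)*1] + 3*[2*1 - 0*1]
  = 2*(2) - 3*(4) + 3*(2) = -2
Dz = 2*[3*1 - 0*1] - 2*[2*1 - 0*1] + 3*[2*1 - 3*1]
  = 2*(3) - 2*(2) + 3*(-1) = -1
x = Dx/D = 2/-1 = -2, y = Dy/D = -2/-1 = 2, z = Dz/D = -1/-1 = 1
Check eq1: (2)(-2) + (2)(2) + (3)(1) = 3 = 3 ✓
Check eq2: (2)(-2) + (3)(2) + (-2)(1) = 0 = 0 ✓
Check eq3: (1)(-2) + (1)(2) + (1)(1) = 1 = 1 ✓

x = -2, y = 2, z = 1


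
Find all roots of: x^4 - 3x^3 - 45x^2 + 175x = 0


The constant term is 0, so x = 0 is a root. Factor out x:
  x^3 - 3x^2 - 45x + 175 = 0
Let p(x) = x^3 - 3x^2 - 45x + 175. By the rational root theorem (leading coefficient 1), any rational root is an integer divisor of 175: try ±1, ±2, ... in turn.
Test x = 1: value = 128 ≠ 0.
Test x = -1: value = 216 ≠ 0.
Test x = 5: value = 0 ✓, so (x - 5) is a factor.
Synthetic division by (x - 5): bring down 1; 1(5) - 3 = 2; 2(5) - 45 = -35; (-35)(5) + 175 = 0 → quotient x^2 + 2x - 35, remainder 0.
Solve the quadratic x^2 + 2x - 35 = 0: discriminant = 2^2 - 4(1)(-35) = 4 + 140 = 144.
sqrt(144) = 12, so x = (-2 ± 12)/2: x = 5 or x = -7.
Collecting all roots found:

x = -7, x = 0, x = 5 (multiplicity 2)


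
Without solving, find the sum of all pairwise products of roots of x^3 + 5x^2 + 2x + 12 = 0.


By Vieta's formulas for x^3 + bx^2 + cx + d = 0:
  r1 + r2 + r3 = -b/a = -5
  r1*r2 + r1*r3 + r2*r3 = c/a = 2
  r1*r2*r3 = -d/a = -12


Sum of pairwise products = 2


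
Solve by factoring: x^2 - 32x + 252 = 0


We need two numbers that multiply to 252 and add to -32.
Those numbers are -18 and -14 (since (-18) * (-14) = 252 and (-18) + (-14) = -32).
So x^2 - 32x + 252 = (x - 18)(x - 14) = 0
Setting each factor to zero: x = 18 or x = 14

x = 14, x = 18


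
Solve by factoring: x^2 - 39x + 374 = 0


We need two numbers that multiply to 374 and add to -39.
Those numbers are -17 and -22 (since (-17) * (-22) = 374 and (-17) + (-22) = -39).
So x^2 - 39x + 374 = (x - 17)(x - 22) = 0
Setting each factor to zero: x = 17 or x = 22

x = 17, x = 22


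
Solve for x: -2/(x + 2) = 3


Multiply both sides by (x + 2): -2 = 3(x + 2)
Distribute: -2 = 3x + 6
3x = -2 - 6 = -8
x = -8/3

x = -8/3


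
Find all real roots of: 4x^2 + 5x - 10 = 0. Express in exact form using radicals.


Using the quadratic formula: x = (-b ± sqrt(b^2 - 4ac)) / (2a)
Here a = 4, b = 5, c = -10
Discriminant = b^2 - 4ac = 5^2 - 4(4)(-10) = 25 + 160 = 185
Since discriminant = 185 > 0, there are two real roots.
x = (-5 ± sqrt(185)) / 8
Numerically: x ≈ 1.0752 or x ≈ -2.3252

x = (-5 + sqrt(185)) / 8 or x = (-5 - sqrt(185)) / 8


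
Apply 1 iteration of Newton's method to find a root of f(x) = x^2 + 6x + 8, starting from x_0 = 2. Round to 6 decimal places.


Newton's method: x_(n+1) = x_n - f(x_n)/f'(x_n)
f(x) = x^2 + 6x + 8
f'(x) = 2x + 6

Iteration 1:
  f(2.000000) = 24.000000
  f'(2.000000) = 10.000000
  x_1 = 2.000000 - (24.000000)/(10.000000) = -0.400000

x_1 = -0.400000


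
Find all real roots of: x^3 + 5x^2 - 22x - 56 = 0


Let p(x) = x^3 + 5x^2 - 22x - 56. By the rational root theorem (leading coefficient 1), any rational root is an integer divisor of 56: try ±1, ±2, ... in turn.
Test x = 1: value = -72 ≠ 0.
Test x = -1: value = -30 ≠ 0.
Test x = 2: value = -72 ≠ 0.
Test x = -2: value = 0 ✓, so (x + 2) is a factor.
Synthetic division by (x + 2): bring down 1; 1(-2) + 5 = 3; 3(-2) - 22 = -28; (-28)(-2) - 56 = 0 → quotient x^2 + 3x - 28, remainder 0.
Solve the quadratic x^2 + 3x - 28 = 0: discriminant = 3^2 - 4(1)(-28) = 9 + 112 = 121.
sqrt(121) = 11, so x = (-3 ± 11)/2: x = 4 or x = -7.

x = -7, x = -2, x = 4


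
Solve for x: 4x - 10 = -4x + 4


Starting with: 4x - 10 = -4x + 4
Move all x terms to left: (4 + 4)x = 4 + 10
Simplify: 8x = 14
Divide both sides by 8: x = 7/4

x = 7/4


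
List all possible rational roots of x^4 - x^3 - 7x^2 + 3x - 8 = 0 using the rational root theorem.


Rational root theorem: possible roots are ±p/q where:
  p divides the constant term (-8): p ∈ {1, 2, 4, 8}
  q divides the leading coefficient (1): q ∈ {1}

All possible rational roots: -8, -4, -2, -1, 1, 2, 4, 8

-8, -4, -2, -1, 1, 2, 4, 8


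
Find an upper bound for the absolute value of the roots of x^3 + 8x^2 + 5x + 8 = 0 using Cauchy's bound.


Cauchy's bound: all roots r satisfy |r| <= 1 + max(|a_i/a_n|) for i = 0,...,n-1
where a_n is the leading coefficient.

Coefficients: [1, 8, 5, 8]
Leading coefficient a_n = 1
Ratios |a_i/a_n|: 8, 5, 8
Maximum ratio: 8
Cauchy's bound: |r| <= 1 + 8 = 9

Upper bound = 9


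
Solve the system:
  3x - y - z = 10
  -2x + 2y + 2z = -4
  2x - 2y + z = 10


Using Cramer's rule. Expand each determinant along the first row.
D  = 3*[2*1 - 2*(-2)] - (-1)*[(-2)*1 - 2*2] + (-1)*[(-2)*(-2) - 2*2]
  = 3*(6) - (-1)*(-6) + (-1)*(0) = 12
Dx = 10*[2*1 - 2*(-2)] - (-1)*[(-4)*1 - 2*10] + (-1)*[(-4)*(-2) - 2*10]
  = 10*(6) - (-1)*(-24) + (-1)*(-12) = 48
Dy = 3*[(-4)*1 - 2*10] - 10*[(-2)*1 - 2*2] + (-1)*[(-2)*10 - (-4)*2]
  = 3*(-24) - 10*(-6) + (-1)*(-12) = 0
Dz = 3*[2*10 - (-4)*(-2)] - (-1)*[(-2)*10 - (-4)*2] + 10*[(-2)*(-2) - 2*2]
  = 3*(12) - (-1)*(-12) + 10*(0) = 24
x = Dx/D = 48/12 = 4, y = Dy/D = 0/12 = 0, z = Dz/D = 24/12 = 2
Check eq1: (3)(4) + (-1)(0) + (-1)(2) = 10 = 10 ✓
Check eq2: (-2)(4) + (2)(0) + (2)(2) = -4 = -4 ✓
Check eq3: (2)(4) + (-2)(0) + (1)(2) = 10 = 10 ✓

x = 4, y = 0, z = 2


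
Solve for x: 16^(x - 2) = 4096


Express both sides with the same base.
4096 = 16^3
Since the bases match, equate exponents: x - 2 = 3
So x = 3 - (-2) = 5

x = 5


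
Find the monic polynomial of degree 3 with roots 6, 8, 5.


A monic polynomial with roots 6, 8, 5 is:
p(x) = (x - 6)(x - 8)(x - 5)
After multiplying by (x - 6): x - 6
After multiplying by (x - 8): x^2 - 14x + 48
After multiplying by (x - 5): x^3 - 19x^2 + 118x - 240

x^3 - 19x^2 + 118x - 240


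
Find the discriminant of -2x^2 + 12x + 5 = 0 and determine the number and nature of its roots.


For ax^2 + bx + c = 0, discriminant D = b^2 - 4ac
Here a = -2, b = 12, c = 5
D = (12)^2 - 4(-2)(5) = 144 + 40 = 184

D = 184 > 0 but not a perfect square
The equation has 2 distinct real irrational roots.

Discriminant = 184, 2 distinct real irrational roots


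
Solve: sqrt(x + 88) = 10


Square both sides: x + 88 = 10^2 = 100
x = 100 - 88 = 12
x = 12
Check: sqrt(1*12 + 88) = sqrt(100) = 10 ✓

x = 12


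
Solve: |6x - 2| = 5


An absolute value equation |expr| = 5 gives two cases:
Case 1: 6x - 2 = 5
  6x = 7, so x = 7/6
Case 2: 6x - 2 = -5
  6x = -3, so x = -1/2

x = -1/2, x = 7/6


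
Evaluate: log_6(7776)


We need the exponent such that 6^? = 7776
6^5 = 7776
Therefore log_6(7776) = 5

5


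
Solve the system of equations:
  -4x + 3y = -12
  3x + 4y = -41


Using Cramer's rule:
Determinant D = (-4)(4) - (3)(3) = -16 - 9 = -25
Dx = (-12)(4) - (-41)(3) = -48 + 123 = 75
Dy = (-4)(-41) - (3)(-12) = 164 + 36 = 200
x = Dx/D = 75/-25 = -3
y = Dy/D = 200/-25 = -8

x = -3, y = -8


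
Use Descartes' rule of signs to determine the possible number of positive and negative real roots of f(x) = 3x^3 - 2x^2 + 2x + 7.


Descartes' rule of signs:

For positive roots, count sign changes in f(x) = 3x^3 - 2x^2 + 2x + 7:
Signs of coefficients: +, -, +, +
Number of sign changes: 2
Possible positive real roots: 2, 0

For negative roots, examine f(-x) = -3x^3 - 2x^2 - 2x + 7:
Signs of coefficients: -, -, -, +
Number of sign changes: 1
Possible negative real roots: 1

Positive roots: 2 or 0; Negative roots: 1


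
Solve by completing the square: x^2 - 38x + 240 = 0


Start: x^2 - 38x + 240 = 0
Move constant: x^2 - 38x = -240
Half of -38 is -19, squared is 361
Add 361 to both sides: x^2 - 38x + 361 = 121
(x - 19)^2 = 121
x - 19 = ±11
x = 19 + 11 = 30 or x = 19 - 11 = 8

x = 8, x = 30


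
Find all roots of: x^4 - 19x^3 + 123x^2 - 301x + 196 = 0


Let p(x) = x^4 - 19x^3 + 123x^2 - 301x + 196. By the rational root theorem (leading coefficient 1), any rational root is an integer divisor of 196: try ±1, ±2, ... in turn.
Test x = 1: value = 0 ✓, so (x - 1) is a factor.
Synthetic division by (x - 1): bring down 1; 1(1) - 19 = -18; (-18)(1) + 123 = 105; 105(1) - 301 = -196; (-196)(1) + 196 = 0 → quotient x^3 - 18x^2 + 105x - 196, remainder 0.
Continue with the quotient x^3 - 18x^2 + 105x - 196 (candidates must divide 196; re-test x = 1 first in case it repeats).
Test x = 1: value = -108 ≠ 0.
Test x = -1: value = -320 ≠ 0.
Test x = 2: value = -50 ≠ 0.
Test x = -2: value = -486 ≠ 0.
Test x = 4: value = 0 ✓, so (x - 4) is a factor.
Synthetic division by (x - 4): bring down 1; 1(4) - 18 = -14; (-14)(4) + 105 = 49; 49(4) - 196 = 0 → quotient x^2 - 14x + 49, remainder 0.
Solve the quadratic x^2 - 14x + 49 = 0: discriminant = (-14)^2 - 4(1)(49) = 196 - 196 = 0.
Discriminant = 0, so a double root: x = 14/2 = 7.
Collecting all roots found:

x = 1, x = 4, x = 7 (multiplicity 2)


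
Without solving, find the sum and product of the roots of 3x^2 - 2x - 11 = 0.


By Vieta's formulas for ax^2 + bx + c = 0:
  Sum of roots = -b/a
  Product of roots = c/a

Here a = 3, b = -2, c = -11
Sum = -(-2)/3 = 2/3
Product = -11/3 = -11/3

Sum = 2/3, Product = -11/3


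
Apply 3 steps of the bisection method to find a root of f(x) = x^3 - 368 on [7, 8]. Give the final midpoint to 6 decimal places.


f(x) = x^3 - 368
f(7) = -25 < 0
f(8) = 144 > 0

Step 1: midpoint = (7.000000 + 8.000000)/2 = 7.500000
  f(7.500000) = 53.875000
  f(mid) > 0, so root is in [7.000000, 7.500000]

Step 2: midpoint = (7.000000 + 7.500000)/2 = 7.250000
  f(7.250000) = 13.078125
  f(mid) > 0, so root is in [7.000000, 7.250000]

Step 3: midpoint = (7.000000 + 7.250000)/2 = 7.125000
  f(7.125000) = -6.294922
  f(mid) < 0, so root is in [7.125000, 7.250000]

midpoint = 7.125000


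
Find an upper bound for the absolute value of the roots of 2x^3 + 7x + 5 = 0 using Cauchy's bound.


Cauchy's bound: all roots r satisfy |r| <= 1 + max(|a_i/a_n|) for i = 0,...,n-1
where a_n is the leading coefficient.

Coefficients: [2, 0, 7, 5]
Leading coefficient a_n = 2
Ratios |a_i/a_n|: 0, 7/2, 5/2
Maximum ratio: 7/2
Cauchy's bound: |r| <= 1 + 7/2 = 9/2

Upper bound = 9/2


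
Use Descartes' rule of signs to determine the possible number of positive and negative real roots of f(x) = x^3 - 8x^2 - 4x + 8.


Descartes' rule of signs:

For positive roots, count sign changes in f(x) = x^3 - 8x^2 - 4x + 8:
Signs of coefficients: +, -, -, +
Number of sign changes: 2
Possible positive real roots: 2, 0

For negative roots, examine f(-x) = -x^3 - 8x^2 + 4x + 8:
Signs of coefficients: -, -, +, +
Number of sign changes: 1
Possible negative real roots: 1

Positive roots: 2 or 0; Negative roots: 1


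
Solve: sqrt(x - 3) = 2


Square both sides: x - 3 = 2^2 = 4
x = 4 + 3 = 7
x = 7
Check: sqrt(1*7 - 3) = sqrt(4) = 2 ✓

x = 7


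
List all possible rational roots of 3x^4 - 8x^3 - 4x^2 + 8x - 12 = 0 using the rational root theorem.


Rational root theorem: possible roots are ±p/q where:
  p divides the constant term (-12): p ∈ {1, 2, 3, 4, 6, 12}
  q divides the leading coefficient (3): q ∈ {1, 3}

All possible rational roots: -12, -6, -4, -3, -2, -4/3, -1, -2/3, -1/3, 1/3, 2/3, 1, 4/3, 2, 3, 4, 6, 12

-12, -6, -4, -3, -2, -4/3, -1, -2/3, -1/3, 1/3, 2/3, 1, 4/3, 2, 3, 4, 6, 12


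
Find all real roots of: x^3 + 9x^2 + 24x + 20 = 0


Let p(x) = x^3 + 9x^2 + 24x + 20. By the rational root theorem (leading coefficient 1), any rational root is an integer divisor of 20: try ±1, ±2, ... in turn.
Test x = 1: value = 54 ≠ 0.
Test x = -1: value = 4 ≠ 0.
Test x = 2: value = 112 ≠ 0.
Test x = -2: value = 0 ✓, so (x + 2) is a factor.
Synthetic division by (x + 2): bring down 1; 1(-2) + 9 = 7; 7(-2) + 24 = 10; 10(-2) + 20 = 0 → quotient x^2 + 7x + 10, remainder 0.
Solve the quadratic x^2 + 7x + 10 = 0: discriminant = 7^2 - 4(1)(10) = 49 - 40 = 9.
sqrt(9) = 3, so x = (-7 ± 3)/2: x = -2 or x = -5.

x = -5, x = -2 (multiplicity 2)


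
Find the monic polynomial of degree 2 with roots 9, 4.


A monic polynomial with roots 9, 4 is:
p(x) = (x - 9)(x - 4)
After multiplying by (x - 9): x - 9
After multiplying by (x - 4): x^2 - 13x + 36

x^2 - 13x + 36


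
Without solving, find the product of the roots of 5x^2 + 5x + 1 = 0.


By Vieta's formulas for ax^2 + bx + c = 0:
  Sum of roots = -b/a
  Product of roots = c/a

Here a = 5, b = 5, c = 1
Sum = -(5)/5 = -1
Product = 1/5 = 1/5

Product = 1/5


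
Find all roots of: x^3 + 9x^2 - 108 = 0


Let p(x) = x^3 + 9x^2 - 108. By the rational root theorem (leading coefficient 1), any rational root is an integer divisor of 108: try ±1, ±2, ... in turn.
Test x = 1: value = -98 ≠ 0.
Test x = -1: value = -100 ≠ 0.
Test x = 2: value = -64 ≠ 0.
Test x = -2: value = -80 ≠ 0.
Test x = 3: value = 0 ✓, so (x - 3) is a factor.
Synthetic division by (x - 3): bring down 1; 1(3) + 9 = 12; 12(3) + 0 = 36; 36(3) - 108 = 0 → quotient x^2 + 12x + 36, remainder 0.
Solve the quadratic x^2 + 12x + 36 = 0: discriminant = 12^2 - 4(1)(36) = 144 - 144 = 0.
Discriminant = 0, so a double root: x = -12/2 = -6.
Collecting all roots found:

x = -6 (multiplicity 2), x = 3


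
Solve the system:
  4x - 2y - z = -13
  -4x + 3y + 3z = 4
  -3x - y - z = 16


Using Cramer's rule. Expand each determinant along the first row.
D  = 4*[3*(-1) - 3*(-1)] - (-2)*[(-4)*(-1) - 3*(-3)] + (-1)*[(-4)*(-1) - 3*(-3)]
  = 4*(0) - (-2)*(13) + (-1)*(13) = 13
Dx = (-13)*[3*(-1) - 3*(-1)] - (-2)*[4*(-1) - 3*16] + (-1)*[4*(-1) - 3*16]
  = (-13)*(0) - (-2)*(-52) + (-1)*(-52) = -52
Dy = 4*[4*(-1) - 3*16] - (-13)*[(-4)*(-1) - 3*(-3)] + (-1)*[(-4)*16 - 4*(-3)]
  = 4*(-52) - (-13)*(13) + (-1)*(-52) = 13
Dz = 4*[3*16 - 4*(-1)] - (-2)*[(-4)*16 - 4*(-3)] + (-13)*[(-4)*(-1) - 3*(-3)]
  = 4*(52) - (-2)*(-52) + (-13)*(13) = -65
x = Dx/D = -52/13 = -4, y = Dy/D = 13/13 = 1, z = Dz/D = -65/13 = -5
Check eq1: (4)(-4) + (-2)(1) + (-1)(-5) = -13 = -13 ✓
Check eq2: (-4)(-4) + (3)(1) + (3)(-5) = 4 = 4 ✓
Check eq3: (-3)(-4) + (-1)(1) + (-1)(-5) = 16 = 16 ✓

x = -4, y = 1, z = -5


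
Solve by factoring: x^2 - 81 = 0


We need two numbers that multiply to -81 and add to 0.
Those numbers are -9 and 9 (since (-9) * 9 = -81 and (-9) + 9 = 0).
So x^2 - 81 = (x - 9)(x + 9) = 0
Setting each factor to zero: x = 9 or x = -9

x = -9, x = 9


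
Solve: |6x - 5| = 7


An absolute value equation |expr| = 7 gives two cases:
Case 1: 6x - 5 = 7
  6x = 12, so x = 2
Case 2: 6x - 5 = -7
  6x = -2, so x = -1/3

x = -1/3, x = 2


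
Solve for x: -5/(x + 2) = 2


Multiply both sides by (x + 2): -5 = 2(x + 2)
Distribute: -5 = 2x + 4
2x = -5 - 4 = -9
x = -9/2

x = -9/2


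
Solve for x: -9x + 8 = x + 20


Starting with: -9x + 8 = x + 20
Move all x terms to left: (-9 - 1)x = 20 - 8
Simplify: -10x = 12
Divide both sides by -10: x = -6/5

x = -6/5


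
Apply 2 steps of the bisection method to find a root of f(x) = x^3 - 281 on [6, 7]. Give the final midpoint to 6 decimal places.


f(x) = x^3 - 281
f(6) = -65 < 0
f(7) = 62 > 0

Step 1: midpoint = (6.000000 + 7.000000)/2 = 6.500000
  f(6.500000) = -6.375000
  f(mid) < 0, so root is in [6.500000, 7.000000]

Step 2: midpoint = (6.500000 + 7.000000)/2 = 6.750000
  f(6.750000) = 26.546875
  f(mid) > 0, so root is in [6.500000, 6.750000]

midpoint = 6.750000
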